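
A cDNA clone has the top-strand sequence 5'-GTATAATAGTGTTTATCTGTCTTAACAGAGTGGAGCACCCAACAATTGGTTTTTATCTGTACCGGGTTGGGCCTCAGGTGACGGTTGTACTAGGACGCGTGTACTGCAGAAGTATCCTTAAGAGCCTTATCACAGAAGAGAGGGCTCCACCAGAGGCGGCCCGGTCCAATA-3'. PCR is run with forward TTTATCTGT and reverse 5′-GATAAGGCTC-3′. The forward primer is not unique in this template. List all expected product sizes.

The forward primer TTTATCTGT matches the top strand at positions 12–20, 52–60.
The reverse primer's reverse complement is GAGCCTTATC, matching at positions 122–131.
Each forward site pairs with the reverse site to give a product ending at position 131: sizes 120, 80 bp.

120 bp, 80 bp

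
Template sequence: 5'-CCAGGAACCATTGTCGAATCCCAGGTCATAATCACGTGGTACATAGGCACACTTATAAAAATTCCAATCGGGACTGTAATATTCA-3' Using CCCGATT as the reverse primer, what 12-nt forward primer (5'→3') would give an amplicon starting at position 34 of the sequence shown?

5'-ACGTGGTACATA-3'

The reverse primer's reverse complement AATCGGG matches the template at positions 66–72; the product starts at position 34.
The forward primer is identical to the top strand over positions 34–45: ACGTGGTACATA.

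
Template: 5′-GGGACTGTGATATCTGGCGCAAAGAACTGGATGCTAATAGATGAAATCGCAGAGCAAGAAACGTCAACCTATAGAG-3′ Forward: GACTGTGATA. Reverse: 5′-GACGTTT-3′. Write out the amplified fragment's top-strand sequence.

Scanning the template, GACTGTGATA occurs at positions 3–12; this primer anneals to the bottom strand there with its 3' end pointing downstream.
Reverse complement of the reverse primer: AAACGTC. This occurs on the top strand at positions 59–65.
The product is the template from position 3 through 65 (63 bp).

5'-GACTGTGATATCTGGCGCAAAGAACTGGATGCTAATAGATGAAATCGCAGAGCAAGAAACGTC-3'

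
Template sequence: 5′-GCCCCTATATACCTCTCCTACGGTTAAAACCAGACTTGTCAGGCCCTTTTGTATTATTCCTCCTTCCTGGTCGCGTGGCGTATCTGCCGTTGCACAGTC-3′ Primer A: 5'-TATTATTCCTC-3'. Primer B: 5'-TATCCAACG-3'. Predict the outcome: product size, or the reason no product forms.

No product — primer B has no binding site in the template.

Primer B (TATCCAACG) does not match the top strand, and its reverse complement CGTTGGATA does not match either.
With no annealing site for primer B, no amplification occurs.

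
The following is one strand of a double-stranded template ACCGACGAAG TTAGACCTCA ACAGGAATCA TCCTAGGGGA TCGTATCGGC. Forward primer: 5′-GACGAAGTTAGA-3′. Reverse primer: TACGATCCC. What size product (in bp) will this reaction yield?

42 bp

The forward primer matches the template at positions 4–15.
The reverse primer's reverse complement is GGGATCGTA, which matches the template at positions 37–45.
The product runs from position 4 to position 45, so its length is 45 − 4 + 1 = 42 bp.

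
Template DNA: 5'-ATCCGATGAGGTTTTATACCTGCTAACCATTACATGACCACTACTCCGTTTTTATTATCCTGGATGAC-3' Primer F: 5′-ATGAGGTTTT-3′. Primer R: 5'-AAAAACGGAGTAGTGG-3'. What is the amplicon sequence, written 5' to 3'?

5'-ATGAGGTTTTATACCTGCTAACCATTACATGACCACTACTCCGTTTTT-3'

The forward primer matches the template at positions 6–15.
Reverse complement of the reverse primer: CCACTACTCCGTTTTT. This occurs on the top strand at positions 38–53.
The product is the template from position 6 through 53 (48 bp).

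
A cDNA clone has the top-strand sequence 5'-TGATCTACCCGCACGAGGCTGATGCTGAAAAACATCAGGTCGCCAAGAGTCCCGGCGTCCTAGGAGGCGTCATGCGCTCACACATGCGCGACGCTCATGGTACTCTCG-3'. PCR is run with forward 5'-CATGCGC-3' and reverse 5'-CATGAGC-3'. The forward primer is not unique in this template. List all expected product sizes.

29 bp, 17 bp

The forward primer CATGCGC matches the top strand at positions 71–77, 83–89.
The reverse primer's reverse complement is GCTCATG, matching at positions 93–99.
Each forward site pairs with the reverse site to give a product ending at position 99: sizes 29, 17 bp.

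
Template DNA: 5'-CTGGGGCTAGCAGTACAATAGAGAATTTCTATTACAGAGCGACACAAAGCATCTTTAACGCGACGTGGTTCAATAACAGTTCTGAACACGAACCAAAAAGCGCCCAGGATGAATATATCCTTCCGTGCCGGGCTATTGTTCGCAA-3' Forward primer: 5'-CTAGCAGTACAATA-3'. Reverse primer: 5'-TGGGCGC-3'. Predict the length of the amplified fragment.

Scanning the template, CTAGCAGTACAATA occurs at positions 7–20; this primer anneals to the bottom strand there with its 3' end pointing downstream.
Reverse complement of the reverse primer: GCGCCCA. This occurs on the top strand at positions 100–106.
Product length = (reverse-primer end) − (forward-primer start) + 1 = 106 − 7 + 1 = 100 bp.

100 bp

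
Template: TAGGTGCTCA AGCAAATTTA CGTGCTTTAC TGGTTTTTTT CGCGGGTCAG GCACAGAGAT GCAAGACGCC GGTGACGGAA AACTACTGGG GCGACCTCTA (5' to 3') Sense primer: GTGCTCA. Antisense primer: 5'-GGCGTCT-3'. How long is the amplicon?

Scanning the template, GTGCTCA occurs at positions 4–10; this primer anneals to the bottom strand there with its 3' end pointing downstream.
Reverse complement of the reverse primer: AGACGCC. This occurs on the top strand at positions 64–70.
The product runs from position 4 to position 70, so its length is 70 − 4 + 1 = 67 bp.

67 bp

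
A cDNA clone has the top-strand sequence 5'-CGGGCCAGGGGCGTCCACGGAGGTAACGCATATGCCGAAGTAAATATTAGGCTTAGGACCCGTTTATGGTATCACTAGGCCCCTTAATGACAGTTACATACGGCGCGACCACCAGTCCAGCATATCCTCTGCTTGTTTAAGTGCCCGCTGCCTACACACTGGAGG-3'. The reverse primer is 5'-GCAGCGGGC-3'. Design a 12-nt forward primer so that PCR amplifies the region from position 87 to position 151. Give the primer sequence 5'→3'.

The reverse primer's reverse complement GCCCGCTGC matches the template at positions 143–151; the product starts at position 87.
The forward primer is identical to the top strand over positions 87–98: ATGACAGTTACA.

5'-ATGACAGTTACA-3'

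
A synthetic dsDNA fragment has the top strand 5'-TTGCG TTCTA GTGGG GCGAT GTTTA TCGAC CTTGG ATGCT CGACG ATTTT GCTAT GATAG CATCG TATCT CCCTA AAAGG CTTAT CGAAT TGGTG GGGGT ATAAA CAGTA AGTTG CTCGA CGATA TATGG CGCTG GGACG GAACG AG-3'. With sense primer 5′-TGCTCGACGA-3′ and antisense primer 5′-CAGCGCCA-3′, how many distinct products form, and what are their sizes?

Two products: 99 bp, 22 bp

The forward primer TGCTCGACGA matches the top strand at positions 37–46, 114–123.
The reverse primer's reverse complement is TGGCGCTG, matching at positions 128–135.
Each forward site pairs with the reverse site to give a product ending at position 135: sizes 99, 22 bp.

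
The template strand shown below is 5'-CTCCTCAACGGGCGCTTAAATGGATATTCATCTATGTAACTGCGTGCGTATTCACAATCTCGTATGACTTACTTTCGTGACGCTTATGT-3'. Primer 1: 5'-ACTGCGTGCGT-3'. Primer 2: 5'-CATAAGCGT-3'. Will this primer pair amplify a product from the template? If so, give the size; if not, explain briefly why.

Primer 1 (ACTGCGTGCGT) matches the top strand at positions 39–49; it acts as a forward primer.
Primer 2's reverse complement is ACGCTTATG, matching the top strand at positions 80–88; it acts as a reverse primer.
The 3' ends face each other across positions 39–88, giving a 50 bp product.

Yes — a 50 bp product.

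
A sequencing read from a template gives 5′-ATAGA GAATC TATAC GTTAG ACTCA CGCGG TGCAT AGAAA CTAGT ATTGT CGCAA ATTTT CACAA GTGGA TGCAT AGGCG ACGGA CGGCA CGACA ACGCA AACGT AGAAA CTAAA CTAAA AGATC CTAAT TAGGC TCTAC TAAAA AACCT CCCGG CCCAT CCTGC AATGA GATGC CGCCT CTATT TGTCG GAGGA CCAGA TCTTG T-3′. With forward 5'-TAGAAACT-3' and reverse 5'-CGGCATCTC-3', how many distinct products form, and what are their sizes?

Two products: 143 bp, 73 bp

The forward primer TAGAAACT matches the top strand at positions 35–42, 105–112.
The reverse primer's reverse complement is GAGATGCCG, matching at positions 169–177.
Each forward site pairs with the reverse site to give a product ending at position 177: sizes 143, 73 bp.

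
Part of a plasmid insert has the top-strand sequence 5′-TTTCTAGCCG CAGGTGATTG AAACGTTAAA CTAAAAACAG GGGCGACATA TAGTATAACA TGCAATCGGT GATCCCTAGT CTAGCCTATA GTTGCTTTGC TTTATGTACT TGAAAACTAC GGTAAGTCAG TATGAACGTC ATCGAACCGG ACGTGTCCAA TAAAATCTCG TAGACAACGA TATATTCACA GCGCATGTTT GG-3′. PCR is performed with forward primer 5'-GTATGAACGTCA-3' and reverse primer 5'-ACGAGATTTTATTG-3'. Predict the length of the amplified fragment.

42 bp

Forward primer GTATGAACGTCA is found on the top strand at positions 130–141.
The reverse primer's reverse complement is CAATAAAATCTCGT, which matches the template at positions 158–171.
Amplicon spans positions 130–171: 42 bp.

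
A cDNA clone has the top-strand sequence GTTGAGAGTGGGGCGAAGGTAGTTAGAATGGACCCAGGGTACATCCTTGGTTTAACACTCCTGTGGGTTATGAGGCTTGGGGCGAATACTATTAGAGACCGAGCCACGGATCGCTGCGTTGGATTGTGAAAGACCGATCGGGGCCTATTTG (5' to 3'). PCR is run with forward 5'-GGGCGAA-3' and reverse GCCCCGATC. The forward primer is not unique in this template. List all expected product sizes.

The forward primer GGGCGAA matches the top strand at positions 11–17, 80–86.
The reverse primer's reverse complement is GATCGGGGC, matching at positions 136–144.
Each forward site pairs with the reverse site to give a product ending at position 144: sizes 134, 65 bp.

134 bp, 65 bp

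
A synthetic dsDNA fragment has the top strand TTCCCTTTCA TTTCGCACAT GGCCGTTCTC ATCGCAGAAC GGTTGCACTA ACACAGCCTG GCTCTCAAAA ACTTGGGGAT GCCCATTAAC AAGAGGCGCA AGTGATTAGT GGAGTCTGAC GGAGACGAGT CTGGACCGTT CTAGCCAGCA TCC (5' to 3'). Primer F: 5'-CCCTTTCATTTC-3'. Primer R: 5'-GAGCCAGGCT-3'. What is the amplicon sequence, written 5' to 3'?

5'-CCCTTTCATTTCGCACATGGCCGTTCTCATCGCAGAACGGTTGCACTAACACAGCCTGGCTC-3'

Scanning the template, CCCTTTCATTTC occurs at positions 3–14; this primer anneals to the bottom strand there with its 3' end pointing downstream.
Reverse complement of the reverse primer: AGCCTGGCTC. This occurs on the top strand at positions 55–64.
The product is the template from position 3 through 64 (62 bp).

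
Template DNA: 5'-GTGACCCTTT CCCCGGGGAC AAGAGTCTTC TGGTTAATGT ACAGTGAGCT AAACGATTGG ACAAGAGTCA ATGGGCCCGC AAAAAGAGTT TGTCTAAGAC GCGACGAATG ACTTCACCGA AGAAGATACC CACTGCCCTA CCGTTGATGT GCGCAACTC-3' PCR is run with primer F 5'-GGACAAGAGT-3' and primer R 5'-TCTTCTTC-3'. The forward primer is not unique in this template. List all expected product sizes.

The forward primer GGACAAGAGT matches the top strand at positions 17–26, 59–68.
The reverse primer's reverse complement is GAAGAAGA, matching at positions 119–126.
Each forward site pairs with the reverse site to give a product ending at position 126: sizes 110, 68 bp.

110 bp, 68 bp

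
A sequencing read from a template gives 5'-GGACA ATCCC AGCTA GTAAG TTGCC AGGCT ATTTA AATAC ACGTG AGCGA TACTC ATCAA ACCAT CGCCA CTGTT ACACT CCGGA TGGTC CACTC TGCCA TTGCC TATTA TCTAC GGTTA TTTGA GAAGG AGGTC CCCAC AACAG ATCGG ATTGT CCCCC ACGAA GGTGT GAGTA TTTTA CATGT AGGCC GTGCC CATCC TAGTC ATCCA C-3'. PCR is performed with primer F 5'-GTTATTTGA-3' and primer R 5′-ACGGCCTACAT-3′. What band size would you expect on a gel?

76 bp

Scanning the template, GTTATTTGA occurs at positions 117–125; this primer anneals to the bottom strand there with its 3' end pointing downstream.
Reverse complement of the reverse primer: ATGTAGGCCGT. This occurs on the top strand at positions 182–192.
The product runs from position 117 to position 192, so its length is 192 − 117 + 1 = 76 bp.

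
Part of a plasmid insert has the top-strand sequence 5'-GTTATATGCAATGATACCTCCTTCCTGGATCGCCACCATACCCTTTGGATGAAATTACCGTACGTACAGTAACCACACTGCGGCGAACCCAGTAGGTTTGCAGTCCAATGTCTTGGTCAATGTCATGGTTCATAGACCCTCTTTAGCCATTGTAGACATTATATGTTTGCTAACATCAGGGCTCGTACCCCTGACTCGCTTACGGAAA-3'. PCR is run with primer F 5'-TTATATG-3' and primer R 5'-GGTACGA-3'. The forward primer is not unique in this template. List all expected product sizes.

188 bp, 31 bp

The forward primer TTATATG matches the top strand at positions 2–8, 159–165.
The reverse primer's reverse complement is TCGTACC, matching at positions 183–189.
Each forward site pairs with the reverse site to give a product ending at position 189: sizes 188, 31 bp.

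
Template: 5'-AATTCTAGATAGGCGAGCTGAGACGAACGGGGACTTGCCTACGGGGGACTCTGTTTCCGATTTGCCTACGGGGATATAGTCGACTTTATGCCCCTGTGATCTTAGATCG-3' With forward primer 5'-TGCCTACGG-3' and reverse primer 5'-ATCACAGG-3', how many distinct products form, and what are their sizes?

The forward primer TGCCTACGG matches the top strand at positions 36–44, 63–71.
The reverse primer's reverse complement is CCTGTGAT, matching at positions 93–100.
Each forward site pairs with the reverse site to give a product ending at position 100: sizes 65, 38 bp.

Two products: 65 bp, 38 bp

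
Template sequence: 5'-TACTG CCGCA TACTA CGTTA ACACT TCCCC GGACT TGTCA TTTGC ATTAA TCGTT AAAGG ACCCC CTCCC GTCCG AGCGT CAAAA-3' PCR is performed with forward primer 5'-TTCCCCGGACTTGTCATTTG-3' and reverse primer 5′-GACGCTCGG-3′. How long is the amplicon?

Scanning the template, TTCCCCGGACTTGTCATTTG occurs at positions 25–44; this primer anneals to the bottom strand there with its 3' end pointing downstream.
Taking the reverse complement of GACGCTCGG gives CCGAGCGTC, found at positions 73–81 on the template; the primer anneals here to the top strand with its 3' end pointing upstream.
Product length = (reverse-primer end) − (forward-primer start) + 1 = 81 − 25 + 1 = 57 bp.

57 bp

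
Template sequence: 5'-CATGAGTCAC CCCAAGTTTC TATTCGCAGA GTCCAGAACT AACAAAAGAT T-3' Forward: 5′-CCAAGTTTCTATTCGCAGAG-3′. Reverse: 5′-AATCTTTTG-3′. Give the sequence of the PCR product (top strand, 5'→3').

5'-CCAAGTTTCTATTCGCAGAGTCCAGAACTAACAAAAGATT-3'

Scanning the template, CCAAGTTTCTATTCGCAGAG occurs at positions 12–31; this primer anneals to the bottom strand there with its 3' end pointing downstream.
The reverse primer's reverse complement is CAAAAGATT, which matches the template at positions 43–51.
The product is the template from position 12 through 51 (40 bp).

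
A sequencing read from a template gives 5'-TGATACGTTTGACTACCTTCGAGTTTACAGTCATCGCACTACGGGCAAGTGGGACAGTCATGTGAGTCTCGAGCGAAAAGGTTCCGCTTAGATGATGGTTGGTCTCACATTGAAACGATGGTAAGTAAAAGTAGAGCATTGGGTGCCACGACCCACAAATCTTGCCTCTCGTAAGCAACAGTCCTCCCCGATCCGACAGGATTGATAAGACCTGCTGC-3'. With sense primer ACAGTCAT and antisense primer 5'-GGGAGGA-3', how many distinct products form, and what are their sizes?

The forward primer ACAGTCAT matches the top strand at positions 27–34, 54–61.
The reverse primer's reverse complement is TCCTCCC, matching at positions 182–188.
Each forward site pairs with the reverse site to give a product ending at position 188: sizes 162, 135 bp.

Two products: 162 bp, 135 bp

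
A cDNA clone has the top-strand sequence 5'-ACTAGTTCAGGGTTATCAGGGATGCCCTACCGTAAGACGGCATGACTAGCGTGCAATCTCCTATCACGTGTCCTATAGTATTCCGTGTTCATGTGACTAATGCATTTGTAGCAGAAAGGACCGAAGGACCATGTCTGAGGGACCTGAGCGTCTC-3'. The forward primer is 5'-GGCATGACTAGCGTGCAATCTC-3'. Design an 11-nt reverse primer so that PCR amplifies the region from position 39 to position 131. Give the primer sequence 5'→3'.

5'-TGGTCCTTCGG-3'

The product's 3' end on the top strand is position 131.
The reverse primer anneals to the top strand over positions 121–131, i.e. to CCGAAGGACCA.
Its sequence written 5'→3' is the reverse complement: TGGTCCTTCGG.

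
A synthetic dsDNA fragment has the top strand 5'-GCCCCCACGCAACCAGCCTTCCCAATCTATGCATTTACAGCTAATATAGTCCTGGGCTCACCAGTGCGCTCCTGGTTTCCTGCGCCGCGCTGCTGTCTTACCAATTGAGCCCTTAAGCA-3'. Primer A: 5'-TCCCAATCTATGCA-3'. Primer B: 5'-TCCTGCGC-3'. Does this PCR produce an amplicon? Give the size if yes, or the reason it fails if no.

No product — both primers anneal to the same strand and extend in the same direction.

Primer A (TCCCAATCTATGCA) matches the top strand at positions 20–33 (3' end points downstream).
Primer B (TCCTGCGC) also matches the top strand directly, at positions 78–85 — its reverse complement GCGCAGGA is not present.
Both primers anneal to the bottom strand with 3' ends pointing the same way, so neither can prime synthesis back toward the other.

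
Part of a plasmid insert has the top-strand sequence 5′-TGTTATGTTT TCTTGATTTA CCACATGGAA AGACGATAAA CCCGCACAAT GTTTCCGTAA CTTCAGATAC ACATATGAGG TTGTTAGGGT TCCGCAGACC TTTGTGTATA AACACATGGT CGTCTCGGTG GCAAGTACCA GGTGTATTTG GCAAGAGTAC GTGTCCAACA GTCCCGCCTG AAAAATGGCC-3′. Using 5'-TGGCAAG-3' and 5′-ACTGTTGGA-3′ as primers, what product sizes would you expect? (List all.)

44 bp, 24 bp

The forward primer TGGCAAG matches the top strand at positions 129–135, 149–155.
The reverse primer's reverse complement is TCCAACAGT, matching at positions 164–172.
Each forward site pairs with the reverse site to give a product ending at position 172: sizes 44, 24 bp.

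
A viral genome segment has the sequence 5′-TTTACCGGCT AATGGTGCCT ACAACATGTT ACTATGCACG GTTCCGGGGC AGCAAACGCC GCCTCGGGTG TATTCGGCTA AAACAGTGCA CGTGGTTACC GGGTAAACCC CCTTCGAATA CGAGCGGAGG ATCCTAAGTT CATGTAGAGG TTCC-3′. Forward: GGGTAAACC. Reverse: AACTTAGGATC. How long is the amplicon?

40 bp

Forward primer GGGTAAACC is found on the top strand at positions 101–109.
Reverse complement of the reverse primer: GATCCTAAGTT. This occurs on the top strand at positions 130–140.
The product runs from position 101 to position 140, so its length is 140 − 101 + 1 = 40 bp.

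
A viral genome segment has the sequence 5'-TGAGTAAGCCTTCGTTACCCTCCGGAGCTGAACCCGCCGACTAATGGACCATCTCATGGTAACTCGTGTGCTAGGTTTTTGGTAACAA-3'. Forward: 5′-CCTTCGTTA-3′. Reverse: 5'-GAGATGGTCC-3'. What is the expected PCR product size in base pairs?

Scanning the template, CCTTCGTTA occurs at positions 9–17; this primer anneals to the bottom strand there with its 3' end pointing downstream.
The reverse primer's reverse complement is GGACCATCTC, which matches the template at positions 46–55.
Product length = (reverse-primer end) − (forward-primer start) + 1 = 55 − 9 + 1 = 47 bp.

47 bp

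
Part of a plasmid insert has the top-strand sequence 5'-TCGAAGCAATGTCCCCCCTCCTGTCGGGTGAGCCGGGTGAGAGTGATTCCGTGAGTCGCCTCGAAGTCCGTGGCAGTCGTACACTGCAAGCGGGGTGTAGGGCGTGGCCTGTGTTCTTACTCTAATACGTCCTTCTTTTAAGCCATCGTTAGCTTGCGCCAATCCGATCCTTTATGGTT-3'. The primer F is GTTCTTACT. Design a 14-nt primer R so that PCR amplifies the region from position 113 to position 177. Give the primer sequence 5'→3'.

5'-CCATAAAGGATCGG-3'

The product's 3' end on the top strand is position 177.
The reverse primer anneals to the top strand over positions 164–177, i.e. to CCGATCCTTTATGG.
Its sequence written 5'→3' is the reverse complement: CCATAAAGGATCGG.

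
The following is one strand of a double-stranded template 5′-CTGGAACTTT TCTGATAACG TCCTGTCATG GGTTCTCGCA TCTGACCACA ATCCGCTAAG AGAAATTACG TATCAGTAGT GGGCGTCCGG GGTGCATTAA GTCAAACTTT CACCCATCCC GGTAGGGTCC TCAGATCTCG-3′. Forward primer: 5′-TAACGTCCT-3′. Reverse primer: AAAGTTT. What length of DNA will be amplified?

95 bp

The forward primer matches the template at positions 16–24.
Reverse complement of the reverse primer: AAACTTT. This occurs on the top strand at positions 104–110.
The product runs from position 16 to position 110, so its length is 110 − 16 + 1 = 95 bp.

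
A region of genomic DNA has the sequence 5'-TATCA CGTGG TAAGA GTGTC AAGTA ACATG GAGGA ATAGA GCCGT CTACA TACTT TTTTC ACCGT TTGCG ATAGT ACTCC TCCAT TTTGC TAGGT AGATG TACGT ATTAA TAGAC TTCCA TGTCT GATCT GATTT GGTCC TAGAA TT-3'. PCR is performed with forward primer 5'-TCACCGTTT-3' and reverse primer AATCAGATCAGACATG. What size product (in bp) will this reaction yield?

The forward primer matches the template at positions 59–67.
Taking the reverse complement of AATCAGATCAGACATG gives CATGTCTGATCTGATT, found at positions 119–134 on the template; the primer anneals here to the top strand with its 3' end pointing upstream.
The product runs from position 59 to position 134, so its length is 134 − 59 + 1 = 76 bp.

76 bp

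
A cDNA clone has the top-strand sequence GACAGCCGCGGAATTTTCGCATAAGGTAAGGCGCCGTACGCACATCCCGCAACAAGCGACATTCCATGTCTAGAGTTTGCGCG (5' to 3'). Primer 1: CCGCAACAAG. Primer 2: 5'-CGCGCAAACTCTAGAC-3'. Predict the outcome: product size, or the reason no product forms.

Yes — a 37 bp product.

Primer 1 (CCGCAACAAG) matches the top strand at positions 47–56; it acts as a forward primer.
Primer 2's reverse complement is GTCTAGAGTTTGCGCG, matching the top strand at positions 68–83; it acts as a reverse primer.
The 3' ends face each other across positions 47–83, giving a 37 bp product.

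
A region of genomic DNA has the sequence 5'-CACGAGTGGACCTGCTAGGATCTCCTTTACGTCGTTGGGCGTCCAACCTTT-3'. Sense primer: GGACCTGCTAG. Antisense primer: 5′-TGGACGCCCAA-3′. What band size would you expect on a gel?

38 bp

Scanning the template, GGACCTGCTAG occurs at positions 8–18; this primer anneals to the bottom strand there with its 3' end pointing downstream.
Taking the reverse complement of TGGACGCCCAA gives TTGGGCGTCCA, found at positions 35–45 on the template; the primer anneals here to the top strand with its 3' end pointing upstream.
The product runs from position 8 to position 45, so its length is 45 − 8 + 1 = 38 bp.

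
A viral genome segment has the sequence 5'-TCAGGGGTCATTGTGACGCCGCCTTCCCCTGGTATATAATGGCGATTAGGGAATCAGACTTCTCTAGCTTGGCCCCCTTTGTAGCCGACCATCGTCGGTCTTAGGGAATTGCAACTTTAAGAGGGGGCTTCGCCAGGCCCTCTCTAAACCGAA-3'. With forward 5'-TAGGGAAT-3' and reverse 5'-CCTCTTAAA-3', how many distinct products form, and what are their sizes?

The forward primer TAGGGAAT matches the top strand at positions 47–54, 102–109.
The reverse primer's reverse complement is TTTAAGAGG, matching at positions 116–124.
Each forward site pairs with the reverse site to give a product ending at position 124: sizes 78, 23 bp.

Two products: 78 bp, 23 bp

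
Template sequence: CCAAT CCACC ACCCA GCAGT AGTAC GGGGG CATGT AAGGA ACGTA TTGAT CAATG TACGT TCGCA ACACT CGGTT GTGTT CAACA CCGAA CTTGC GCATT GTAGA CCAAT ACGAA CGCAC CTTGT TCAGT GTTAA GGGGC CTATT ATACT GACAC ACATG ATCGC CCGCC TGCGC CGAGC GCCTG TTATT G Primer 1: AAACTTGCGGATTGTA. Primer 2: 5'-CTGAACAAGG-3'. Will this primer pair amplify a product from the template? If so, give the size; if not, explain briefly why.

Primer 1 (AAACTTGCGGATTGTA) does not match the top strand, and its reverse complement TACAATCCGCAAGTTT does not match either.
With no annealing site for primer 1, no amplification occurs.

No product — primer 1 has no binding site in the template.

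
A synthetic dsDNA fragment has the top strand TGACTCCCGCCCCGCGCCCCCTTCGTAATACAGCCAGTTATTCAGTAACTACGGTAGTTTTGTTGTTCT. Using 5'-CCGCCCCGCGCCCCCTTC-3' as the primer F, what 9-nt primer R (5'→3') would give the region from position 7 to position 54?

The product's 3' end on the top strand is position 54.
The reverse primer anneals to the top strand over positions 46–54, i.e. to TAACTACGG.
Its sequence written 5'→3' is the reverse complement: CCGTAGTTA.

5'-CCGTAGTTA-3'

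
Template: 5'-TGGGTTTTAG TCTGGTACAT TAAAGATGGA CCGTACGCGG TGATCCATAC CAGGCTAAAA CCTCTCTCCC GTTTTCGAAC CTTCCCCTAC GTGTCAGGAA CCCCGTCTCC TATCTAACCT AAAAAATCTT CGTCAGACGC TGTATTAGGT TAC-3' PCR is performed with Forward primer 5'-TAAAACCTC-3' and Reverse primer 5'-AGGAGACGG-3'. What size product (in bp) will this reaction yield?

Scanning the template, TAAAACCTC occurs at positions 56–64; this primer anneals to the bottom strand there with its 3' end pointing downstream.
Reverse complement of the reverse primer: CCGTCTCCT. This occurs on the top strand at positions 103–111.
The product runs from position 56 to position 111, so its length is 111 − 56 + 1 = 56 bp.

56 bp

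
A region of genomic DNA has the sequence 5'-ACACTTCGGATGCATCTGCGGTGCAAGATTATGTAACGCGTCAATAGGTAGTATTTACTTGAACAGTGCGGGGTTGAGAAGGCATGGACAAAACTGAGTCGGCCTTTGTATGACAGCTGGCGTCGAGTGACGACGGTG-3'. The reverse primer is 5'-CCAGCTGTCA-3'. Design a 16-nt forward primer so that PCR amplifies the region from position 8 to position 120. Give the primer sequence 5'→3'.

5'-GGATGCATCTGCGGTG-3'

The reverse primer's reverse complement TGACAGCTGG matches the template at positions 111–120; the product starts at position 8.
The forward primer is identical to the top strand over positions 8–23: GGATGCATCTGCGGTG.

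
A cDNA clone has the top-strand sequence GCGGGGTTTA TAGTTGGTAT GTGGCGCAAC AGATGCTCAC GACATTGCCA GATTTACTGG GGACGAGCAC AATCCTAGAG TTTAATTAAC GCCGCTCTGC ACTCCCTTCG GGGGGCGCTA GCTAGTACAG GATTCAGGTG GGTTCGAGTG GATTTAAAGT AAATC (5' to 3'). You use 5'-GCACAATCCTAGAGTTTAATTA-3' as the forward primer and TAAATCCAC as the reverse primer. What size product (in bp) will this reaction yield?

The forward primer matches the template at positions 67–88.
Taking the reverse complement of TAAATCCAC gives GTGGATTTA, found at positions 148–156 on the template; the primer anneals here to the top strand with its 3' end pointing upstream.
The product runs from position 67 to position 156, so its length is 156 − 67 + 1 = 90 bp.

90 bp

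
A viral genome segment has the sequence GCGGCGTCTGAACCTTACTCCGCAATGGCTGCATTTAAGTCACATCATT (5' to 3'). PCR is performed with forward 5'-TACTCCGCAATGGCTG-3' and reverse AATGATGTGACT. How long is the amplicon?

34 bp

Forward primer TACTCCGCAATGGCTG is found on the top strand at positions 16–31.
The reverse primer's reverse complement is AGTCACATCATT, which matches the template at positions 38–49.
Product length = (reverse-primer end) − (forward-primer start) + 1 = 49 − 16 + 1 = 34 bp.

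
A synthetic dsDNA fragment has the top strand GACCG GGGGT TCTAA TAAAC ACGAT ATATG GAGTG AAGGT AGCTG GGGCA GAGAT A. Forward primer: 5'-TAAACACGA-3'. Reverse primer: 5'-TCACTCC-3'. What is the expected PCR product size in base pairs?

Scanning the template, TAAACACGA occurs at positions 16–24; this primer anneals to the bottom strand there with its 3' end pointing downstream.
Taking the reverse complement of TCACTCC gives GGAGTGA, found at positions 30–36 on the template; the primer anneals here to the top strand with its 3' end pointing upstream.
The product runs from position 16 to position 36, so its length is 36 − 16 + 1 = 21 bp.

21 bp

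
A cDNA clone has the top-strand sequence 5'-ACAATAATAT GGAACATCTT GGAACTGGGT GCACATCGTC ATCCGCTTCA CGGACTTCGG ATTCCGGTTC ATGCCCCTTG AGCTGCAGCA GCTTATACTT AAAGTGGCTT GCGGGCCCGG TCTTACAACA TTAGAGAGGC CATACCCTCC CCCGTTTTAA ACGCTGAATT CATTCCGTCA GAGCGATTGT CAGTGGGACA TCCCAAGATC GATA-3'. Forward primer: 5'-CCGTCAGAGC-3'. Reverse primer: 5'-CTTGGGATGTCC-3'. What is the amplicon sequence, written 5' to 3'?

Forward primer CCGTCAGAGC is found on the top strand at positions 175–184.
Reverse complement of the reverse primer: GGACATCCCAAG. This occurs on the top strand at positions 196–207.
The product is the template from position 175 through 207 (33 bp).

5'-CCGTCAGAGCGATTGTCAGTGGGACATCCCAAG-3'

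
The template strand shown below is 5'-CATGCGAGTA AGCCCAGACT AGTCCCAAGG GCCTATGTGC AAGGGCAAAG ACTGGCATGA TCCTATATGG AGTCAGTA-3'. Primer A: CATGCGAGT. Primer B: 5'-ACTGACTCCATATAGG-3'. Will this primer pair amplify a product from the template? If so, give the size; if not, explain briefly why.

Yes — a 77 bp product.

Primer A (CATGCGAGT) matches the top strand at positions 1–9; it acts as a forward primer.
Primer B's reverse complement is CCTATATGGAGTCAGT, matching the top strand at positions 62–77; it acts as a reverse primer.
The 3' ends face each other across positions 1–77, giving a 77 bp product.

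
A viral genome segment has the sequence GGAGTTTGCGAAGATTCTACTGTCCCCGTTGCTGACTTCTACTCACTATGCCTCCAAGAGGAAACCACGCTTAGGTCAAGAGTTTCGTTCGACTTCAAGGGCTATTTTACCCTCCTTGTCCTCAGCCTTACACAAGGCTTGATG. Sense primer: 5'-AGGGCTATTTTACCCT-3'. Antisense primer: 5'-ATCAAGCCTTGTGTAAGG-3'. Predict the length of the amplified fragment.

The forward primer matches the template at positions 98–113.
The reverse primer's reverse complement is CCTTACACAAGGCTTGAT, which matches the template at positions 126–143.
Amplicon spans positions 98–143: 46 bp.

46 bp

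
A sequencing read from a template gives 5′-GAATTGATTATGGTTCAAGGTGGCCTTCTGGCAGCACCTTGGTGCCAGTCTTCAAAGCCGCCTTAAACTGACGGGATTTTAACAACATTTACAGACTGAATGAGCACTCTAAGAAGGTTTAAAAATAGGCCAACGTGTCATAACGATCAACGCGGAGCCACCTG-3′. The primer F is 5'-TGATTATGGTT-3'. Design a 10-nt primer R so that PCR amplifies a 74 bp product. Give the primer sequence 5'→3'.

The forward primer binds at positions 5–15, so a 74 bp product ends at position 5 + 74 − 1 = 78.
The reverse primer anneals to the top strand over positions 69–78, i.e. to TGACGGGATT.
Its sequence written 5'→3' is the reverse complement: AATCCCGTCA.

5'-AATCCCGTCA-3'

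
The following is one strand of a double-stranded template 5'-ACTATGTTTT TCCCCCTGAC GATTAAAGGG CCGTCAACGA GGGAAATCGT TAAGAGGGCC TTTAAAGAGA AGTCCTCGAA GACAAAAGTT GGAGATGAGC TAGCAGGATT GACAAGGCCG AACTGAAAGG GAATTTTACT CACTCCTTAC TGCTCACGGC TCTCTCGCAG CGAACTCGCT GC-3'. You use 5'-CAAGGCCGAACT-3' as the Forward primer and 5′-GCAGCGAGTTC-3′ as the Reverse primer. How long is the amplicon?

Forward primer CAAGGCCGAACT is found on the top strand at positions 113–124.
The reverse primer's reverse complement is GAACTCGCTGC, which matches the template at positions 172–182.
Product length = (reverse-primer end) − (forward-primer start) + 1 = 182 − 113 + 1 = 70 bp.

70 bp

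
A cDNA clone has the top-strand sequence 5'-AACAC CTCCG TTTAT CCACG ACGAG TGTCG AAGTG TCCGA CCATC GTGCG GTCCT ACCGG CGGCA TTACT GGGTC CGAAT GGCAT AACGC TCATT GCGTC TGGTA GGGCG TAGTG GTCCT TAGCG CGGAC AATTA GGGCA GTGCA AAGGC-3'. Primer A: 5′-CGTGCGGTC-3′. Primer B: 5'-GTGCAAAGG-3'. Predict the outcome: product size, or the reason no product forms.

Primer A (CGTGCGGTC) matches the top strand at positions 45–53 (3' end points downstream).
Primer B (GTGCAAAGG) also matches the top strand directly, at positions 141–149 — its reverse complement CCTTTGCAC is not present.
Both primers anneal to the bottom strand with 3' ends pointing the same way, so neither can prime synthesis back toward the other.

No product — both primers anneal to the same strand and extend in the same direction.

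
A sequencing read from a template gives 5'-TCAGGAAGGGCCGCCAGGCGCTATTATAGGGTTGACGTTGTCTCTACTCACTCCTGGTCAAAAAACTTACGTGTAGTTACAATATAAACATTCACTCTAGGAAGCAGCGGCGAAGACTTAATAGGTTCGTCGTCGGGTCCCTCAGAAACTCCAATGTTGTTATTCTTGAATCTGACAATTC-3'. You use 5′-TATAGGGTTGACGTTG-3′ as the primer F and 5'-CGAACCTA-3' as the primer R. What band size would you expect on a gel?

105 bp

Scanning the template, TATAGGGTTGACGTTG occurs at positions 25–40; this primer anneals to the bottom strand there with its 3' end pointing downstream.
The reverse primer's reverse complement is TAGGTTCG, which matches the template at positions 122–129.
Amplicon spans positions 25–129: 105 bp.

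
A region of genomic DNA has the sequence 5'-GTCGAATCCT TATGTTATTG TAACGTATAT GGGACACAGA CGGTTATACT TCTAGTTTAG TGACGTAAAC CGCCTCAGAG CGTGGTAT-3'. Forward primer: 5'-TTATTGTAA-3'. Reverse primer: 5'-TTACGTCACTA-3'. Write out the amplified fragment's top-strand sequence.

Scanning the template, TTATTGTAA occurs at positions 15–23; this primer anneals to the bottom strand there with its 3' end pointing downstream.
The reverse primer's reverse complement is TAGTGACGTAA, which matches the template at positions 58–68.
The product is the template from position 15 through 68 (54 bp).

5'-TTATTGTAACGTATATGGGACACAGACGGTTATACTTCTAGTTTAGTGACGTAA-3'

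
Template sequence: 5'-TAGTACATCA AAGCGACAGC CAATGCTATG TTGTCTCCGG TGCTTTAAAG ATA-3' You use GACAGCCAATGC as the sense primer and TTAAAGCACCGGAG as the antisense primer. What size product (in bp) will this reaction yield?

The forward primer matches the template at positions 15–26.
The reverse primer's reverse complement is CTCCGGTGCTTTAA, which matches the template at positions 35–48.
The product runs from position 15 to position 48, so its length is 48 − 15 + 1 = 34 bp.

34 bp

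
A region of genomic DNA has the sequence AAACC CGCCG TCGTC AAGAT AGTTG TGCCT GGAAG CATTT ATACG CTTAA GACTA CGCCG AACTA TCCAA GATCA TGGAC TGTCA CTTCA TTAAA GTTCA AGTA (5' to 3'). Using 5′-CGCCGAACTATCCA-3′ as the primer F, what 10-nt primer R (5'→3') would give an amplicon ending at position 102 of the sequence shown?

The forward primer binds at positions 56–69; the product's 3' end on the top strand is position 102.
The reverse primer anneals to the top strand over positions 93–102, i.e. to AAAGTTCAAG.
Its sequence written 5'→3' is the reverse complement: CTTGAACTTT.

5'-CTTGAACTTT-3'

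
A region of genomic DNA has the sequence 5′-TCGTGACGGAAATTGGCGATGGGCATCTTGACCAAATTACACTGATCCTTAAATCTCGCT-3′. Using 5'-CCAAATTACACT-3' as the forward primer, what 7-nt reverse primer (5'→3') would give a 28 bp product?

5'-GCGAGAT-3'

The forward primer binds at positions 32–43, so a 28 bp product ends at position 32 + 28 − 1 = 59.
The reverse primer anneals to the top strand over positions 53–59, i.e. to ATCTCGC.
Its sequence written 5'→3' is the reverse complement: GCGAGAT.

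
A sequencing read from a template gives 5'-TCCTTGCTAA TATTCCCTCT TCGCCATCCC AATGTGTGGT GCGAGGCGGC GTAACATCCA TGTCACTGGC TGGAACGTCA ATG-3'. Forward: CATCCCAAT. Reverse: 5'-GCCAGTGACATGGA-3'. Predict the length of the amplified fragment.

Scanning the template, CATCCCAAT occurs at positions 25–33; this primer anneals to the bottom strand there with its 3' end pointing downstream.
The reverse primer's reverse complement is TCCATGTCACTGGC, which matches the template at positions 57–70.
Product length = (reverse-primer end) − (forward-primer start) + 1 = 70 − 25 + 1 = 46 bp.

46 bp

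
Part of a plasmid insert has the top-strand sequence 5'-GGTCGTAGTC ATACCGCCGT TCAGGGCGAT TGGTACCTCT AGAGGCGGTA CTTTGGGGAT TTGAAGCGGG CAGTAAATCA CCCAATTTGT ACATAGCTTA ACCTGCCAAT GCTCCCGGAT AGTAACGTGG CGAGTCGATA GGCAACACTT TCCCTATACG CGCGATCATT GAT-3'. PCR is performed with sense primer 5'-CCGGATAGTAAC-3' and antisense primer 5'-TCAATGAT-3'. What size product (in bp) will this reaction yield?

58 bp

Forward primer CCGGATAGTAAC is found on the top strand at positions 115–126.
Taking the reverse complement of TCAATGAT gives ATCATTGA, found at positions 165–172 on the template; the primer anneals here to the top strand with its 3' end pointing upstream.
Product length = (reverse-primer end) − (forward-primer start) + 1 = 172 − 115 + 1 = 58 bp.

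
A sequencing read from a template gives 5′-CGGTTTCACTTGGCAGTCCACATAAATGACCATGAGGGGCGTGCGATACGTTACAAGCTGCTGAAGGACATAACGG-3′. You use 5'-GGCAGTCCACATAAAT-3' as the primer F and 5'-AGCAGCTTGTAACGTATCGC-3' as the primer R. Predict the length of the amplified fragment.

Scanning the template, GGCAGTCCACATAAAT occurs at positions 12–27; this primer anneals to the bottom strand there with its 3' end pointing downstream.
The reverse primer's reverse complement is GCGATACGTTACAAGCTGCT, which matches the template at positions 43–62.
The product runs from position 12 to position 62, so its length is 62 − 12 + 1 = 51 bp.

51 bp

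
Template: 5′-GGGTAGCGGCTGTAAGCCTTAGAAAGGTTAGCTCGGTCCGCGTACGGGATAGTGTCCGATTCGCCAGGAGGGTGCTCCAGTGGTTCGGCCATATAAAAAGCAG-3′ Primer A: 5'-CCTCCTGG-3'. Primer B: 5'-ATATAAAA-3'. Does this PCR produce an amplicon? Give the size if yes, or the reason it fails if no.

No product — the primers' 3' ends point away from each other.

Primer A (CCTCCTGG) has reverse complement CCAGGAGG, which matches the top strand at positions 64–71; primer A anneals to the top strand there with its 3' end pointing upstream toward position 64.
Primer B (ATATAAAA) matches the top strand directly at positions 91–98; it anneals to the bottom strand with its 3' end pointing downstream toward position 98.
The 3' ends diverge (primer A extends toward position 1, primer B toward position 103), so the primers never converge on a shared product.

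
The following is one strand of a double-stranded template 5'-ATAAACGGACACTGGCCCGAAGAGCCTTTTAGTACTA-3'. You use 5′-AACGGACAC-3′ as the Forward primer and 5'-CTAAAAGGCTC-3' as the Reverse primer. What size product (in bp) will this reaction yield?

29 bp

Scanning the template, AACGGACAC occurs at positions 4–12; this primer anneals to the bottom strand there with its 3' end pointing downstream.
The reverse primer's reverse complement is GAGCCTTTTAG, which matches the template at positions 22–32.
Product length = (reverse-primer end) − (forward-primer start) + 1 = 32 − 4 + 1 = 29 bp.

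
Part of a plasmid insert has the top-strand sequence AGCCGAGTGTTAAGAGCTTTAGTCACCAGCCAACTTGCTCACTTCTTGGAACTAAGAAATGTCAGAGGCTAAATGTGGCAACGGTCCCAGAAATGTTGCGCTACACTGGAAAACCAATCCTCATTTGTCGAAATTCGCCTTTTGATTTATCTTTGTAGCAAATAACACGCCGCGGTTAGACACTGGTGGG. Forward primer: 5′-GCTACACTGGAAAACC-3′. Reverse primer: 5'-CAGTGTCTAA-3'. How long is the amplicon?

86 bp

Scanning the template, GCTACACTGGAAAACC occurs at positions 100–115; this primer anneals to the bottom strand there with its 3' end pointing downstream.
Reverse complement of the reverse primer: TTAGACACTG. This occurs on the top strand at positions 176–185.
Amplicon spans positions 100–185: 86 bp.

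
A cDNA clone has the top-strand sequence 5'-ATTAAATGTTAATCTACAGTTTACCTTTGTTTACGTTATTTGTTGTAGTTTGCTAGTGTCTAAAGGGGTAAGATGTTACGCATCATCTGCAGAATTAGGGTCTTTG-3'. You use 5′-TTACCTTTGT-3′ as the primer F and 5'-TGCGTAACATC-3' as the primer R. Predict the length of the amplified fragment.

Scanning the template, TTACCTTTGT occurs at positions 21–30; this primer anneals to the bottom strand there with its 3' end pointing downstream.
The reverse primer's reverse complement is GATGTTACGCA, which matches the template at positions 72–82.
Product length = (reverse-primer end) − (forward-primer start) + 1 = 82 − 21 + 1 = 62 bp.

62 bp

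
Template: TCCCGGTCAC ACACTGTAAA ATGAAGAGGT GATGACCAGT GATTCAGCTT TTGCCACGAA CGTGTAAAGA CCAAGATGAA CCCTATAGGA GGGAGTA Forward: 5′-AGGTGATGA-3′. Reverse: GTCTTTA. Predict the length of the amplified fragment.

Forward primer AGGTGATGA is found on the top strand at positions 27–35.
The reverse primer's reverse complement is TAAAGAC, which matches the template at positions 65–71.
Amplicon spans positions 27–71: 45 bp.

45 bp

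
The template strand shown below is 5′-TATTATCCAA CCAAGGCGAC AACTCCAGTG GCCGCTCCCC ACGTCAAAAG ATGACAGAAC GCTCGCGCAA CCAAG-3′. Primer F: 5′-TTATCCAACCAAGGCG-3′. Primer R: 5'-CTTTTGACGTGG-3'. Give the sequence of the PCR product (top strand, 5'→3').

Scanning the template, TTATCCAACCAAGGCG occurs at positions 3–18; this primer anneals to the bottom strand there with its 3' end pointing downstream.
Taking the reverse complement of CTTTTGACGTGG gives CCACGTCAAAAG, found at positions 39–50 on the template; the primer anneals here to the top strand with its 3' end pointing upstream.
The product is the template from position 3 through 50 (48 bp).

5'-TTATCCAACCAAGGCGACAACTCCAGTGGCCGCTCCCCACGTCAAAAG-3'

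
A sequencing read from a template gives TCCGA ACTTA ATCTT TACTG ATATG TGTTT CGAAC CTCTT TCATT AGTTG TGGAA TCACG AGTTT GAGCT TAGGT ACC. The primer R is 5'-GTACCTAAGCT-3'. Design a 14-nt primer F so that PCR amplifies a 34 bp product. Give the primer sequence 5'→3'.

5'-TTAGTTGTGGAATC-3'

The reverse primer's reverse complement AGCTTAGGTAC matches the template at positions 67–77, so the product ends at position 77.
A 34 bp product then starts at position 77 − 34 + 1 = 44.
The forward primer is identical to the top strand there: TTAGTTGTGGAATC.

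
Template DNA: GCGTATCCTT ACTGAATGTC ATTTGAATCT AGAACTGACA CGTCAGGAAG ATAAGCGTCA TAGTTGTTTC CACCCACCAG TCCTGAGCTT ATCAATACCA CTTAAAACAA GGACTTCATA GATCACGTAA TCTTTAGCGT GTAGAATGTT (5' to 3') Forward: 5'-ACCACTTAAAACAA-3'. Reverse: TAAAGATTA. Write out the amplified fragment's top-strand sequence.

5'-ACCACTTAAAACAAGGACTTCATAGATCACGTAATCTTTA-3'

Forward primer ACCACTTAAAACAA is found on the top strand at positions 97–110.
Reverse complement of the reverse primer: TAATCTTTA. This occurs on the top strand at positions 128–136.
The product is the template from position 97 through 136 (40 bp).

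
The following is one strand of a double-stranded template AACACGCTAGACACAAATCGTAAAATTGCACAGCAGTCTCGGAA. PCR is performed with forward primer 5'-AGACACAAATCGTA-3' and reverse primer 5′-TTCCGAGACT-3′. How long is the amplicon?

The forward primer matches the template at positions 9–22.
Taking the reverse complement of TTCCGAGACT gives AGTCTCGGAA, found at positions 35–44 on the template; the primer anneals here to the top strand with its 3' end pointing upstream.
The product runs from position 9 to position 44, so its length is 44 − 9 + 1 = 36 bp.

36 bp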